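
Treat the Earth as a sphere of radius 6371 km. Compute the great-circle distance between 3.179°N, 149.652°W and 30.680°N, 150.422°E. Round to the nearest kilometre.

Δλ = 150.422 − -149.652 = 300.074°; wrapped into (−180°, 180°]: -59.926°.
Δφ = 30.680 − 3.179 = 27.501°.
a = sin²(Δφ/2) + cos φ₁ · cos φ₂ · sin²(Δλ/2) = 0.270695.
c = 2·atan2(√a, √(1−a)) = 1.09437 rad → d = 6371·c ≈ 6972.21 km.

6972 km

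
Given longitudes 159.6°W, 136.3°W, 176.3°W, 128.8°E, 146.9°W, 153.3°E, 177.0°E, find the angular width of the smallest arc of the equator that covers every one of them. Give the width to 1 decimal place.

Sort the longitudes: -176.3°, -159.6°, -146.9°, -136.3°, +128.8°, +153.3°, +177.0°.
Eastward gaps between consecutive values (wrapping around): 16.7°, 12.7°, 10.6°, 265.1°, 24.5°, 23.7°, 6.7°.
Largest gap = 265.1° ⇒ minimal covering band is its complement: 360° − 265.1° = 94.9°.
Band runs from +128.8° eastward to -136.3°, crossing the antimeridian.

94.9°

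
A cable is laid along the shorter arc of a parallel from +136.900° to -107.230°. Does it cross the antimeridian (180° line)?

Yes

Naïve |-107.230 − 136.900| = 244.13° > 180°, so the shorter arc goes the other way round — across 180°.
Signed shortest Δλ = ((-107.230 − 136.900 + 180) mod 360) − 180 = 115.87°.
Going east by 115.87° from +136.900° passes through 180° before reaching -107.230°.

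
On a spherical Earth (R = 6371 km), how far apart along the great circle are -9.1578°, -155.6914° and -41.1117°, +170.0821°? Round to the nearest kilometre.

Δλ = 170.0821 − -155.6914 = 325.7735°; wrapped into (−180°, 180°]: -34.2265°.
Δφ = -41.1117 − -9.1578 = -31.9539°.
a = sin²(Δφ/2) + cos φ₁ · cos φ₂ · sin²(Δλ/2) = 0.140171.
c = 2·atan2(√a, √(1−a)) = 0.76749 rad → d = 6371·c ≈ 4889.65 km.

4890 km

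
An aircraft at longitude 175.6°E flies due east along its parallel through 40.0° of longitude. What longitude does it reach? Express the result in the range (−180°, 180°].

Start at +175.6°; shift +40.0° → +215.6°.
+215.6° lies outside (−180°, 180°]; subtract 360° → -144.4°.

144.4°W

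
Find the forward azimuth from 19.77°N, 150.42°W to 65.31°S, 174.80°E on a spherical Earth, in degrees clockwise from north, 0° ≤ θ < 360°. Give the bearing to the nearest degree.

194°

Δλ = 174.80 − -150.42 = 325.22°; wrapped into (−180°, 180°]: -34.78°.
θ = atan2( sin Δλ · cos φ₂ , cos φ₁ · sin φ₂ − sin φ₁ · cos φ₂ · cos Δλ )
  = atan2(-0.23827, -0.97107) = -166.214° → normalised to [0°, 360°): 193.786°.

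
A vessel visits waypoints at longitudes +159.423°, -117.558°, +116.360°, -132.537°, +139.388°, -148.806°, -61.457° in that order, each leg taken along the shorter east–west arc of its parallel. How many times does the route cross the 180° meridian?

5

Leg 1: +159.423° → -117.558°, shortest Δλ = 83.019° (east) — crosses 180°.
Leg 2: -117.558° → +116.360°, shortest Δλ = -126.082° (west) — crosses 180°.
Leg 3: +116.360° → -132.537°, shortest Δλ = 111.103° (east) — crosses 180°.
Leg 4: -132.537° → +139.388°, shortest Δλ = -88.075° (west) — crosses 180°.
Leg 5: +139.388° → -148.806°, shortest Δλ = 71.806° (east) — crosses 180°.
Leg 6: -148.806° → -61.457°, shortest Δλ = 87.349° (east) — does not cross 180°.
Total crossings: 5.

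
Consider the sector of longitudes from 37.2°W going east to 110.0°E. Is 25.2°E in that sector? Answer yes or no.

Yes

Band width going east from -37.2° to +110.0°: ((110.0 − -37.2) mod 360) = 147.2°.
Offset of +25.2° east of the west edge: ((25.2 − -37.2) mod 360) = 62.4°.
62.4° ≤ 147.2° ⇒ inside.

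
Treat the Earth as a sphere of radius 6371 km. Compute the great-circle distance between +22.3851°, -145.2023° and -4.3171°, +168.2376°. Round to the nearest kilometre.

5865 km

Δλ = 168.2376 − -145.2023 = 313.4399°; wrapped into (−180°, 180°]: -46.5601°.
Δφ = -4.3171 − 22.3851 = -26.7022°.
a = sin²(Δφ/2) + cos φ₁ · cos φ₂ · sin²(Δλ/2) = 0.197346.
c = 2·atan2(√a, √(1−a)) = 0.92064 rad → d = 6371·c ≈ 5865.42 km.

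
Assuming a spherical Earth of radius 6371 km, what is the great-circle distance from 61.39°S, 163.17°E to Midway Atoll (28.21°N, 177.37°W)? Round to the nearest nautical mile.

5463 nmi

Δλ = -177.37 − 163.17 = -340.54°; wrapped into (−180°, 180°]: 19.46°.
Δφ = 28.21 − -61.39 = 89.60°.
a = sin²(Δφ/2) + cos φ₁ · cos φ₂ · sin²(Δλ/2) = 0.508562.
c = 2·atan2(√a, √(1−a)) = 1.58792 rad → d = 6371·c ≈ 10116.65 km ≈ 5462.55 nmi.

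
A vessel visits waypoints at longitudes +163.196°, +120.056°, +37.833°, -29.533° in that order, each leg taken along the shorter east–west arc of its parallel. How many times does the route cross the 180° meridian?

Leg 1: +163.196° → +120.056°, shortest Δλ = -43.14° (west) — does not cross 180°.
Leg 2: +120.056° → +37.833°, shortest Δλ = -82.223° (west) — does not cross 180°.
Leg 3: +37.833° → -29.533°, shortest Δλ = -67.366° (west) — does not cross 180°.
Total crossings: 0.

0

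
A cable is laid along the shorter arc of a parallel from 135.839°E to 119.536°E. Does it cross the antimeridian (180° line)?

No

Signed shortest Δλ = ((119.536 − 135.839 + 180) mod 360) − 180 = -16.303°.
Going west by 16.303° from +135.839° reaches +119.536° without touching 180°.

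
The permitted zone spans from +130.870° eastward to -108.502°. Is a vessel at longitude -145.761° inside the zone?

Band width going east from +130.870° to -108.502°: ((-108.502 − 130.870) mod 360) = 120.628°.
Offset of -145.761° east of the west edge: ((-145.761 − 130.870) mod 360) = 83.369°.
83.369° ≤ 120.628° ⇒ inside.

Yes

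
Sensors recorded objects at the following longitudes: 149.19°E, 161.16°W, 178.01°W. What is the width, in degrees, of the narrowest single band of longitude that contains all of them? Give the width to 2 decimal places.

Sort the longitudes: -178.01°, -161.16°, +149.19°.
Eastward gaps between consecutive values (wrapping around): 16.85°, 310.35°, 32.80°.
Largest gap = 310.35° ⇒ minimal covering band is its complement: 360° − 310.35° = 49.65°.
Band runs from +149.19° eastward to -161.16°, crossing the antimeridian.

49.65°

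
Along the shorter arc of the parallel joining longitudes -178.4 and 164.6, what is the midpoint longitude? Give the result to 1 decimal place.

+173.1°

Signed shortest Δλ from -178.4° to +164.6° is -17.0°.
Midpoint longitude = -178.4° + (-17.0°)/2 = -178.4° − 8.5° = -186.9°.
Normalise into (−180°, 180°]: +173.1°.
(The naïve average (-178.4 + +164.6)/2 = -6.9° is on the wrong side of the globe.)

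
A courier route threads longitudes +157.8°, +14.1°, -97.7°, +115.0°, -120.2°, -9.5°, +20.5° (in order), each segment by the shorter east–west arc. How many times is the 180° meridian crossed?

Leg 1: +157.8° → +14.1°, shortest Δλ = -143.7° (west) — does not cross 180°.
Leg 2: +14.1° → -97.7°, shortest Δλ = -111.8° (west) — does not cross 180°.
Leg 3: -97.7° → +115.0°, shortest Δλ = -147.3° (west) — crosses 180°.
Leg 4: +115.0° → -120.2°, shortest Δλ = 124.8° (east) — crosses 180°.
Leg 5: -120.2° → -9.5°, shortest Δλ = 110.7° (east) — does not cross 180°.
Leg 6: -9.5° → +20.5°, shortest Δλ = 30.0° (east) — does not cross 180°.
Total crossings: 2.

2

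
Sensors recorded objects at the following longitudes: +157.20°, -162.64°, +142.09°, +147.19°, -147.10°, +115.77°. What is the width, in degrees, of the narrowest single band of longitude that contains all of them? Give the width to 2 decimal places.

97.13°

Sort the longitudes: -162.64°, -147.10°, +115.77°, +142.09°, +147.19°, +157.20°.
Eastward gaps between consecutive values (wrapping around): 15.54°, 262.87°, 26.32°, 5.10°, 10.01°, 40.16°.
Largest gap = 262.87° ⇒ minimal covering band is its complement: 360° − 262.87° = 97.13°.
Band runs from +115.77° eastward to -147.10°, crossing the antimeridian.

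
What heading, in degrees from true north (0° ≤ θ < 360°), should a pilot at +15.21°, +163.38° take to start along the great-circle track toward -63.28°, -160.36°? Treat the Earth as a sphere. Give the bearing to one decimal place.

Δλ = -160.36 − 163.38 = -323.74°; wrapped into (−180°, 180°]: 36.26°.
θ = atan2( sin Δλ · cos φ₂ , cos φ₁ · sin φ₂ − sin φ₁ · cos φ₂ · cos Δλ )
  = atan2(0.26593, -0.95705) = 164.471° → normalised to [0°, 360°): 164.471°.

164.5°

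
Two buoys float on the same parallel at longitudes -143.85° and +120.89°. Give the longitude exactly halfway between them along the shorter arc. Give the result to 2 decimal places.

+168.52°

Signed shortest Δλ from -143.85° to +120.89° is -95.26°.
Midpoint longitude = -143.85° + (-95.26°)/2 = -143.85° − 47.63° = -191.48°.
Normalise into (−180°, 180°]: +168.52°.
(The naïve average (-143.85 + +120.89)/2 = -11.48° is on the wrong side of the globe.)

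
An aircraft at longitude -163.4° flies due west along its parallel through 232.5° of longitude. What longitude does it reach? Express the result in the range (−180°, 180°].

Start at -163.4°; shift −232.5° → -395.9°.
-395.9° lies outside (−180°, 180°]; add 360° → -35.9°.

-35.9°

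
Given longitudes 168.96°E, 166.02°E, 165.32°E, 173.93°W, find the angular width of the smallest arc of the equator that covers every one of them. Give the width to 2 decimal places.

20.75°

Sort the longitudes: -173.93°, +165.32°, +166.02°, +168.96°.
Eastward gaps between consecutive values (wrapping around): 339.25°, 0.70°, 2.94°, 17.11°.
Largest gap = 339.25° ⇒ minimal covering band is its complement: 360° − 339.25° = 20.75°.
Band runs from +165.32° eastward to -173.93°, crossing the antimeridian.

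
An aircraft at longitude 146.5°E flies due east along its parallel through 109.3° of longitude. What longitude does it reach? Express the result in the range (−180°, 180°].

104.2°W

Start at +146.5°; shift +109.3° → +255.8°.
+255.8° lies outside (−180°, 180°]; subtract 360° → -104.2°.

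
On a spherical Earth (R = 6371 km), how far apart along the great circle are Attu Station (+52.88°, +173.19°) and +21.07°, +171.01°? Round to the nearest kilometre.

Δλ = 171.01 − 173.19 = -2.18°.
Δφ = 21.07 − 52.88 = -31.81°.
a = sin²(Δφ/2) + cos φ₁ · cos φ₂ · sin²(Δλ/2) = 0.075303.
c = 2·atan2(√a, √(1−a)) = 0.55596 rad → d = 6371·c ≈ 3542.03 km.

3542 km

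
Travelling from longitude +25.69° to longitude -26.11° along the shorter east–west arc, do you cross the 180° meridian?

No

Signed shortest Δλ = ((-26.11 − 25.69 + 180) mod 360) − 180 = -51.8°.
Going west by 51.8° from +25.69° reaches -26.11° without touching 180°.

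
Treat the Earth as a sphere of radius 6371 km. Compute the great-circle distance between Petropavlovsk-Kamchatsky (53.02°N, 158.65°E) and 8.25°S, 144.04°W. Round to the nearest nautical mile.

Δλ = -144.04 − 158.65 = -302.69°; wrapped into (−180°, 180°]: 57.31°.
Δφ = -8.25 − 53.02 = -61.27°.
a = sin²(Δφ/2) + cos φ₁ · cos φ₂ · sin²(Δλ/2) = 0.396552.
c = 2·atan2(√a, √(1−a)) = 1.36240 rad → d = 6371·c ≈ 8679.82 km ≈ 4686.73 nmi.

4687 nmi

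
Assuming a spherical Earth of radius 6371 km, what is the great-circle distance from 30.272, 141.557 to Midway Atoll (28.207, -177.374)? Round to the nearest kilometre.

Δλ = -177.374 − 141.557 = -318.931°; wrapped into (−180°, 180°]: 41.069°.
Δφ = 28.207 − 30.272 = -2.065°.
a = sin²(Δφ/2) + cos φ₁ · cos φ₂ · sin²(Δλ/2) = 0.093968.
c = 2·atan2(√a, √(1−a)) = 0.62312 rad → d = 6371·c ≈ 3969.88 km.

3970 km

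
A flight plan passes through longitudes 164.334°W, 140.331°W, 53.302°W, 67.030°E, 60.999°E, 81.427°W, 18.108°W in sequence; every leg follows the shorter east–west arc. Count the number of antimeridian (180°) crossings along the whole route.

Leg 1: -164.334° → -140.331°, shortest Δλ = 24.003° (east) — does not cross 180°.
Leg 2: -140.331° → -53.302°, shortest Δλ = 87.029° (east) — does not cross 180°.
Leg 3: -53.302° → +67.030°, shortest Δλ = 120.332° (east) — does not cross 180°.
Leg 4: +67.030° → +60.999°, shortest Δλ = -6.031° (west) — does not cross 180°.
Leg 5: +60.999° → -81.427°, shortest Δλ = -142.426° (west) — does not cross 180°.
Leg 6: -81.427° → -18.108°, shortest Δλ = 63.319° (east) — does not cross 180°.
Total crossings: 0.

0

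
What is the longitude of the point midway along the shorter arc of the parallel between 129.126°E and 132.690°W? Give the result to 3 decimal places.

Signed shortest Δλ from +129.126° to -132.690° is +98.184°.
Midpoint longitude = +129.126° + (+98.184°)/2 = +129.126° + 49.092° = +178.218°.
(The naïve average (+129.126 + -132.690)/2 = -1.782° is on the wrong side of the globe.)

178.218°E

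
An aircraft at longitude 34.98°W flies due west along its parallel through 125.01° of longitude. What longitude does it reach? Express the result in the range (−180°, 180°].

Start at -34.98°; shift −125.01° → -159.99°.
-159.99° already lies in (−180°, 180°].

159.99°W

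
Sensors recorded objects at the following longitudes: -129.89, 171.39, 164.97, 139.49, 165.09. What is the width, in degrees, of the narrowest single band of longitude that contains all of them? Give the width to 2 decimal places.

90.62°

Sort the longitudes: -129.89°, +139.49°, +164.97°, +165.09°, +171.39°.
Eastward gaps between consecutive values (wrapping around): 269.38°, 25.48°, 0.12°, 6.30°, 58.72°.
Largest gap = 269.38° ⇒ minimal covering band is its complement: 360° − 269.38° = 90.62°.
Band runs from +139.49° eastward to -129.89°, crossing the antimeridian.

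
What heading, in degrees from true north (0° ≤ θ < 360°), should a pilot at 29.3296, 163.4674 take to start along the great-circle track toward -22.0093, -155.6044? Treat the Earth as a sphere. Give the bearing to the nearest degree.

138°

Δλ = -155.6044 − 163.4674 = -319.0718°; wrapped into (−180°, 180°]: 40.9282°.
θ = atan2( sin Δλ · cos φ₂ , cos φ₁ · sin φ₂ − sin φ₁ · cos φ₂ · cos Δλ )
  = atan2(0.60737, -0.66983) = 137.800° → normalised to [0°, 360°): 137.800°.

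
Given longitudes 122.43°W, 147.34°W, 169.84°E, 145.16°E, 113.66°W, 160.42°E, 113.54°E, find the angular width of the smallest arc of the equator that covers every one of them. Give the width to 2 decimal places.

132.80°

Sort the longitudes: -147.34°, -122.43°, -113.66°, +113.54°, +145.16°, +160.42°, +169.84°.
Eastward gaps between consecutive values (wrapping around): 24.91°, 8.77°, 227.20°, 31.62°, 15.26°, 9.42°, 42.82°.
Largest gap = 227.20° ⇒ minimal covering band is its complement: 360° − 227.20° = 132.80°.
Band runs from +113.54° eastward to -113.66°, crossing the antimeridian.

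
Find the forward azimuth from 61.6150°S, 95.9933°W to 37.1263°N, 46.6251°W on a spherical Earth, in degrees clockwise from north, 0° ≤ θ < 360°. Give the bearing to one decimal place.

39.1°

Δλ = -46.6251 − -95.9933 = 49.3682°.
θ = atan2( sin Δλ · cos φ₂ , cos φ₁ · sin φ₂ − sin φ₁ · cos φ₂ · cos Δλ )
  = atan2(0.60508, 0.74372) = 39.132° → normalised to [0°, 360°): 39.132°.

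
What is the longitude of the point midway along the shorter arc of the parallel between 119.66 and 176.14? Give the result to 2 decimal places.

Signed shortest Δλ from +119.66° to +176.14° is +56.48°.
Midpoint longitude = +119.66° + (+56.48°)/2 = +119.66° + 28.24° = +147.90°.

+147.90°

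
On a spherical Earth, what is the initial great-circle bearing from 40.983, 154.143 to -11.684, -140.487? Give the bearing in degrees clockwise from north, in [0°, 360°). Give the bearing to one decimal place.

115.3°

Δλ = -140.487 − 154.143 = -294.630°; wrapped into (−180°, 180°]: 65.370°.
θ = atan2( sin Δλ · cos φ₂ , cos φ₁ · sin φ₂ − sin φ₁ · cos φ₂ · cos Δλ )
  = atan2(0.89018, -0.42054) = 115.287° → normalised to [0°, 360°): 115.287°.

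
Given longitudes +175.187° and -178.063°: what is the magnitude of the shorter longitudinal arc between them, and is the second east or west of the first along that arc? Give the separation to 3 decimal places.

Raw difference: -178.063 − 175.187 = -353.25°.
Normalise into (−180°, 180°]: -353.25° + 360° = 6.75°.
Positive ⇒ the second point lies to the east; separation 6.750°.

6.750° east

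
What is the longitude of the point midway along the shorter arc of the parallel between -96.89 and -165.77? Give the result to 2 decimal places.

Signed shortest Δλ from -96.89° to -165.77° is -68.88°.
Midpoint longitude = -96.89° + (-68.88°)/2 = -96.89° − 34.44° = -131.33°.

-131.33°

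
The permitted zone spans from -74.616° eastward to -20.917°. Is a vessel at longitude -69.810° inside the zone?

Yes

Band width going east from -74.616° to -20.917°: ((-20.917 − -74.616) mod 360) = 53.699°.
Offset of -69.810° east of the west edge: ((-69.810 − -74.616) mod 360) = 4.806°.
4.806° ≤ 53.699° ⇒ inside.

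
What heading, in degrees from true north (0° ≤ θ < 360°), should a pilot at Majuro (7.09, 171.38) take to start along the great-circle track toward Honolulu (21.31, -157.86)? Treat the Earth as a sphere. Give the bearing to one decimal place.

Δλ = -157.86 − 171.38 = -329.24°; wrapped into (−180°, 180°]: 30.76°.
θ = atan2( sin Δλ · cos φ₂ , cos φ₁ · sin φ₂ − sin φ₁ · cos φ₂ · cos Δλ )
  = atan2(0.47647, 0.26182) = 61.211° → normalised to [0°, 360°): 61.211°.

61.2°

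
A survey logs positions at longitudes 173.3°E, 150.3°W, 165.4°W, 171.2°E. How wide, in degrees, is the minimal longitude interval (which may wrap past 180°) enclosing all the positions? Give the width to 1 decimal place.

Sort the longitudes: -165.4°, -150.3°, +171.2°, +173.3°.
Eastward gaps between consecutive values (wrapping around): 15.1°, 321.5°, 2.1°, 21.3°.
Largest gap = 321.5° ⇒ minimal covering band is its complement: 360° − 321.5° = 38.5°.
Band runs from +171.2° eastward to -150.3°, crossing the antimeridian.

38.5°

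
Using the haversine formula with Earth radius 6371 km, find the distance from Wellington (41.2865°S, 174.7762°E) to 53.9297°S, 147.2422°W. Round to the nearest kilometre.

3126 km

Δλ = -147.2422 − 174.7762 = -322.0184°; wrapped into (−180°, 180°]: 37.9816°.
Δφ = -53.9297 − -41.2865 = -12.6432°.
a = sin²(Δφ/2) + cos φ₁ · cos φ₂ · sin²(Δλ/2) = 0.058974.
c = 2·atan2(√a, √(1−a)) = 0.49060 rad → d = 6371·c ≈ 3125.60 km.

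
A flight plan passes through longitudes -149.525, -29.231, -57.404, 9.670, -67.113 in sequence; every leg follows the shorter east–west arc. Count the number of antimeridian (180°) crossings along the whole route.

0

Leg 1: -149.525° → -29.231°, shortest Δλ = 120.294° (east) — does not cross 180°.
Leg 2: -29.231° → -57.404°, shortest Δλ = -28.173° (west) — does not cross 180°.
Leg 3: -57.404° → +9.670°, shortest Δλ = 67.074° (east) — does not cross 180°.
Leg 4: +9.670° → -67.113°, shortest Δλ = -76.783° (west) — does not cross 180°.
Total crossings: 0.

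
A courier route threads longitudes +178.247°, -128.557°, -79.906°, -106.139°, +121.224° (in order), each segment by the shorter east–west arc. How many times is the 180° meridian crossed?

Leg 1: +178.247° → -128.557°, shortest Δλ = 53.196° (east) — crosses 180°.
Leg 2: -128.557° → -79.906°, shortest Δλ = 48.651° (east) — does not cross 180°.
Leg 3: -79.906° → -106.139°, shortest Δλ = -26.233° (west) — does not cross 180°.
Leg 4: -106.139° → +121.224°, shortest Δλ = -132.637° (west) — crosses 180°.
Total crossings: 2.

2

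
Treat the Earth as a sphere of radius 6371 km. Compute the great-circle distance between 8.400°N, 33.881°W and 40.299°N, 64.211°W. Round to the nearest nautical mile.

Δλ = -64.211 − -33.881 = -30.330°.
Δφ = 40.299 − 8.400 = 31.899°.
a = sin²(Δφ/2) + cos φ₁ · cos φ₂ · sin²(Δλ/2) = 0.127143.
c = 2·atan2(√a, √(1−a)) = 0.72919 rad → d = 6371·c ≈ 4645.68 km ≈ 2508.46 nmi.

2508 nmi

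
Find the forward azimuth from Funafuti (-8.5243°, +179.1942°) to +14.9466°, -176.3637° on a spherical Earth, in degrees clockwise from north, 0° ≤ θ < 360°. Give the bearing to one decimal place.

10.7°

Δλ = -176.3637 − 179.1942 = -355.5579°; wrapped into (−180°, 180°]: 4.4421°.
θ = atan2( sin Δλ · cos φ₂ , cos φ₁ · sin φ₂ − sin φ₁ · cos φ₂ · cos Δλ )
  = atan2(0.07483, 0.39785) = 10.652° → normalised to [0°, 360°): 10.652°.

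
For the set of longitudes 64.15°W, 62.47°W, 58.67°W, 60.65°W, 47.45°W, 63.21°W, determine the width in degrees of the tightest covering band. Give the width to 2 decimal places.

16.70°

Sort the longitudes: -64.15°, -63.21°, -62.47°, -60.65°, -58.67°, -47.45°.
Eastward gaps between consecutive values (wrapping around): 0.94°, 0.74°, 1.82°, 1.98°, 11.22°, 343.30°.
Largest gap = 343.30° ⇒ minimal covering band is its complement: 360° − 343.30° = 16.70°.
Band runs from -64.15° eastward to -47.45°.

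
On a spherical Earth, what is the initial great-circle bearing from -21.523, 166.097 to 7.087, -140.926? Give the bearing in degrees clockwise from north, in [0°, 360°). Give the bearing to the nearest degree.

67°

Δλ = -140.926 − 166.097 = -307.023°; wrapped into (−180°, 180°]: 52.977°.
θ = atan2( sin Δλ · cos φ₂ , cos φ₁ · sin φ₂ − sin φ₁ · cos φ₂ · cos Δλ )
  = atan2(0.79229, 0.33399) = 67.142° → normalised to [0°, 360°): 67.142°.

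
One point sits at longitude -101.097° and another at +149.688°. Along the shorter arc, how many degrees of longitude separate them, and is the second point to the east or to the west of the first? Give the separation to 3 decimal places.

109.215° west

Raw difference: 149.688 − -101.097 = 250.785°.
Normalise into (−180°, 180°]: 250.785° − 360° = -109.215°.
Negative ⇒ the second point lies to the west; separation 109.215°.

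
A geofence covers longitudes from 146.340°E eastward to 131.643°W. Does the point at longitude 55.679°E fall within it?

Band width going east from +146.340° to -131.643°: ((-131.643 − 146.340) mod 360) = 82.017°.
Offset of +55.679° east of the west edge: ((55.679 − 146.340) mod 360) = 269.339°.
269.339° > 82.017° ⇒ outside.

No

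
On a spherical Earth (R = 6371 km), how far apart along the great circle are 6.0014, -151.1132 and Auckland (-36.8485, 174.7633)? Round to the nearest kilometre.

Δλ = 174.7633 − -151.1132 = 325.8765°; wrapped into (−180°, 180°]: -34.1235°.
Δφ = -36.8485 − 6.0014 = -42.8499°.
a = sin²(Δφ/2) + cos φ₁ · cos φ₂ · sin²(Δλ/2) = 0.201941.
c = 2·atan2(√a, √(1−a)) = 0.93214 rad → d = 6371·c ≈ 5938.65 km.

5939 km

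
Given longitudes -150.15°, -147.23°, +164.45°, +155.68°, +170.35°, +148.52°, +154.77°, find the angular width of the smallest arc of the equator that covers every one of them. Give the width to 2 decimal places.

Sort the longitudes: -150.15°, -147.23°, +148.52°, +154.77°, +155.68°, +164.45°, +170.35°.
Eastward gaps between consecutive values (wrapping around): 2.92°, 295.75°, 6.25°, 0.91°, 8.77°, 5.90°, 39.50°.
Largest gap = 295.75° ⇒ minimal covering band is its complement: 360° − 295.75° = 64.25°.
Band runs from +148.52° eastward to -147.23°, crossing the antimeridian.

64.25°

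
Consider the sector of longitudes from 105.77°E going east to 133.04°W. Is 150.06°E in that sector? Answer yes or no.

Yes

Band width going east from +105.77° to -133.04°: ((-133.04 − 105.77) mod 360) = 121.19°.
Offset of +150.06° east of the west edge: ((150.06 − 105.77) mod 360) = 44.29°.
44.29° ≤ 121.19° ⇒ inside.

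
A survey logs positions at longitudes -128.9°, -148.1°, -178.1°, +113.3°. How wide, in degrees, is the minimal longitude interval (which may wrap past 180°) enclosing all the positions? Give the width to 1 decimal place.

Sort the longitudes: -178.1°, -148.1°, -128.9°, +113.3°.
Eastward gaps between consecutive values (wrapping around): 30.0°, 19.2°, 242.2°, 68.6°.
Largest gap = 242.2° ⇒ minimal covering band is its complement: 360° − 242.2° = 117.8°.
Band runs from +113.3° eastward to -128.9°, crossing the antimeridian.

117.8°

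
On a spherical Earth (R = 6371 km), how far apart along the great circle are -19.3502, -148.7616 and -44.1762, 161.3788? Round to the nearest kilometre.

Δλ = 161.3788 − -148.7616 = 310.1404°; wrapped into (−180°, 180°]: -49.8596°.
Δφ = -44.1762 − -19.3502 = -24.8260°.
a = sin²(Δφ/2) + cos φ₁ · cos φ₂ · sin²(Δλ/2) = 0.166432.
c = 2·atan2(√a, √(1−a)) = 0.84044 rad → d = 6371·c ≈ 5354.44 km.

5354 km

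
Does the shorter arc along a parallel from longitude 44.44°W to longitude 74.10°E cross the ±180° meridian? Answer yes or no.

Signed shortest Δλ = ((74.10 − -44.44 + 180) mod 360) − 180 = 118.54°.
Going east by 118.54° from -44.44° reaches +74.10° without touching 180°.

No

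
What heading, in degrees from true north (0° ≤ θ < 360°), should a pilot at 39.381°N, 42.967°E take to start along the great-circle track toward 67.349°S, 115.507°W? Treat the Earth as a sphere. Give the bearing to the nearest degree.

196°

Δλ = -115.507 − 42.967 = -158.474°.
θ = atan2( sin Δλ · cos φ₂ , cos φ₁ · sin φ₂ − sin φ₁ · cos φ₂ · cos Δλ )
  = atan2(-0.14131, -0.48602) = -163.788° → normalised to [0°, 360°): 196.212°.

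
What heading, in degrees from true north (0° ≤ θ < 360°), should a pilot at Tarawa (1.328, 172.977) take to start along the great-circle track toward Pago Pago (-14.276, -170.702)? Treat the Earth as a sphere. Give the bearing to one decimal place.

134.5°

Δλ = -170.702 − 172.977 = -343.679°; wrapped into (−180°, 180°]: 16.321°.
θ = atan2( sin Δλ · cos φ₂ , cos φ₁ · sin φ₂ − sin φ₁ · cos φ₂ · cos Δλ )
  = atan2(0.27234, -0.26808) = 134.549° → normalised to [0°, 360°): 134.549°.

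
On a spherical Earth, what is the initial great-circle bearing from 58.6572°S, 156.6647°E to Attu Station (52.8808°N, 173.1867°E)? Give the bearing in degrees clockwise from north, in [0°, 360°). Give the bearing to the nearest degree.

11°

Δλ = 173.1867 − 156.6647 = 16.5220°.
θ = atan2( sin Δλ · cos φ₂ , cos φ₁ · sin φ₂ − sin φ₁ · cos φ₂ · cos Δλ )
  = atan2(0.17162, 0.90889) = 10.693° → normalised to [0°, 360°): 10.693°.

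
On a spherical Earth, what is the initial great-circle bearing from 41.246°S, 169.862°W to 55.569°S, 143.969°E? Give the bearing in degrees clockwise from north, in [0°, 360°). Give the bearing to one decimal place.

Δλ = 143.969 − -169.862 = 313.831°; wrapped into (−180°, 180°]: -46.169°.
θ = atan2( sin Δλ · cos φ₂ , cos φ₁ · sin φ₂ − sin φ₁ · cos φ₂ · cos Δλ )
  = atan2(-0.40788, -0.36200) = -131.590° → normalised to [0°, 360°): 228.410°.

228.4°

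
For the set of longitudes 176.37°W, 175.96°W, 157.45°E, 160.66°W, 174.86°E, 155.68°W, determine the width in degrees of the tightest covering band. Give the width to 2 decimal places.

46.87°

Sort the longitudes: -176.37°, -175.96°, -160.66°, -155.68°, +157.45°, +174.86°.
Eastward gaps between consecutive values (wrapping around): 0.41°, 15.30°, 4.98°, 313.13°, 17.41°, 8.77°.
Largest gap = 313.13° ⇒ minimal covering band is its complement: 360° − 313.13° = 46.87°.
Band runs from +157.45° eastward to -155.68°, crossing the antimeridian.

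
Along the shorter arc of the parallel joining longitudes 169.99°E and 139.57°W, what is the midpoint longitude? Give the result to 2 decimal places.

164.79°W

Signed shortest Δλ from +169.99° to -139.57° is +50.44°.
Midpoint longitude = +169.99° + (+50.44°)/2 = +169.99° + 25.22° = +195.21°.
Normalise into (−180°, 180°]: -164.79°.
(The naïve average (+169.99 + -139.57)/2 = 15.21° is on the wrong side of the globe.)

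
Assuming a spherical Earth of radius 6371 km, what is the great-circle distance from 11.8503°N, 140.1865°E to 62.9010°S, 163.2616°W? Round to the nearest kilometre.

Δλ = -163.2616 − 140.1865 = -303.4481°; wrapped into (−180°, 180°]: 56.5519°.
Δφ = -62.9010 − 11.8503 = -74.7513°.
a = sin²(Δφ/2) + cos φ₁ · cos φ₂ · sin²(Δλ/2) = 0.468542.
c = 2·atan2(√a, √(1−a)) = 1.50784 rad → d = 6371·c ≈ 9606.44 km.

9606 km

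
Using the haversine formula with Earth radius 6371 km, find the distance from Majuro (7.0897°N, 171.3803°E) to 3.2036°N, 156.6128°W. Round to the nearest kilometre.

Δλ = -156.6128 − 171.3803 = -327.9931°; wrapped into (−180°, 180°]: 32.0069°.
Δφ = 3.2036 − 7.0897 = -3.8861°.
a = sin²(Δφ/2) + cos φ₁ · cos φ₂ · sin²(Δλ/2) = 0.076458.
c = 2·atan2(√a, √(1−a)) = 0.56032 rad → d = 6371·c ≈ 3569.82 km.

3570 km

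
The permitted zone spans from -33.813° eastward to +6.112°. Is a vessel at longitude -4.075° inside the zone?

Band width going east from -33.813° to +6.112°: ((6.112 − -33.813) mod 360) = 39.925°.
Offset of -4.075° east of the west edge: ((-4.075 − -33.813) mod 360) = 29.738°.
29.738° ≤ 39.925° ⇒ inside.

Yes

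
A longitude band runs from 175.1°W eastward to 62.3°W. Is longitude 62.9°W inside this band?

Band width going east from -175.1° to -62.3°: ((-62.3 − -175.1) mod 360) = 112.8°.
Offset of -62.9° east of the west edge: ((-62.9 − -175.1) mod 360) = 112.2°.
112.2° ≤ 112.8° ⇒ inside.

Yes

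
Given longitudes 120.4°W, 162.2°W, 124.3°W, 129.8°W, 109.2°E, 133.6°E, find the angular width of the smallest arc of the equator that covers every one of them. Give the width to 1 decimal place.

Sort the longitudes: -162.2°, -129.8°, -124.3°, -120.4°, +109.2°, +133.6°.
Eastward gaps between consecutive values (wrapping around): 32.4°, 5.5°, 3.9°, 229.6°, 24.4°, 64.2°.
Largest gap = 229.6° ⇒ minimal covering band is its complement: 360° − 229.6° = 130.4°.
Band runs from +109.2° eastward to -120.4°, crossing the antimeridian.

130.4°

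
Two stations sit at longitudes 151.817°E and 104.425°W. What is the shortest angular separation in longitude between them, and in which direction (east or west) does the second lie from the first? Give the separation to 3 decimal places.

Raw difference: -104.425 − 151.817 = -256.242°.
Normalise into (−180°, 180°]: -256.242° + 360° = 103.758°.
Positive ⇒ the second point lies to the east; separation 103.758°.

103.758° east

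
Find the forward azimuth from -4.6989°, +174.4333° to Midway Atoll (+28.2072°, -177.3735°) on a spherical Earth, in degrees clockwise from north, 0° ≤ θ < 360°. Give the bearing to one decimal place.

13.0°

Δλ = -177.3735 − 174.4333 = -351.8068°; wrapped into (−180°, 180°]: 8.1932°.
θ = atan2( sin Δλ · cos φ₂ , cos φ₁ · sin φ₂ − sin φ₁ · cos φ₂ · cos Δλ )
  = atan2(0.12559, 0.54253) = 13.034° → normalised to [0°, 360°): 13.034°.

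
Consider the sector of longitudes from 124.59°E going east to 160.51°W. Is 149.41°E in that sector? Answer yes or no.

Yes

Band width going east from +124.59° to -160.51°: ((-160.51 − 124.59) mod 360) = 74.90°.
Offset of +149.41° east of the west edge: ((149.41 − 124.59) mod 360) = 24.82°.
24.82° ≤ 74.90° ⇒ inside.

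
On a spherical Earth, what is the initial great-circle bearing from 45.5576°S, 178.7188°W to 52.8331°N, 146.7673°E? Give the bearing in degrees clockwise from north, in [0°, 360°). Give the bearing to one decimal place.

339.5°

Δλ = 146.7673 − -178.7188 = 325.4861°; wrapped into (−180°, 180°]: -34.5139°.
θ = atan2( sin Δλ · cos φ₂ , cos φ₁ · sin φ₂ − sin φ₁ · cos φ₂ · cos Δλ )
  = atan2(-0.34231, 0.91338) = -20.545° → normalised to [0°, 360°): 339.455°.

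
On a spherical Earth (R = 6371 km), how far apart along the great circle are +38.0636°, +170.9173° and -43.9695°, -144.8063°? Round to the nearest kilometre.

10150 km

Δλ = -144.8063 − 170.9173 = -315.7236°; wrapped into (−180°, 180°]: 44.2764°.
Δφ = -43.9695 − 38.0636 = -82.0331°.
a = sin²(Δφ/2) + cos φ₁ · cos φ₂ · sin²(Δλ/2) = 0.511169.
c = 2·atan2(√a, √(1−a)) = 1.59314 rad → d = 6371·c ≈ 10149.87 km.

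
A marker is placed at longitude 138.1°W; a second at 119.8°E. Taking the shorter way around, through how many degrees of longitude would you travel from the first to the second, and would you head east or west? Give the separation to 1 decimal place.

102.1° west

Raw difference: 119.8 − -138.1 = 257.9°.
Normalise into (−180°, 180°]: 257.9° − 360° = -102.1°.
Negative ⇒ the second point lies to the west; separation 102.1°.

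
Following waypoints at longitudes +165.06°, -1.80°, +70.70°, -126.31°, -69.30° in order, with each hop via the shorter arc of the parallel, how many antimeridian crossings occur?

Leg 1: +165.06° → -1.80°, shortest Δλ = -166.86° (west) — does not cross 180°.
Leg 2: -1.80° → +70.70°, shortest Δλ = 72.5° (east) — does not cross 180°.
Leg 3: +70.70° → -126.31°, shortest Δλ = 162.99° (east) — crosses 180°.
Leg 4: -126.31° → -69.30°, shortest Δλ = 57.01° (east) — does not cross 180°.
Total crossings: 1.

1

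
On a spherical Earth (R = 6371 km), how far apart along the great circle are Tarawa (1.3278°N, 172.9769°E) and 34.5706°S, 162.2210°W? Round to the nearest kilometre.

4755 km

Δλ = -162.2210 − 172.9769 = -335.1979°; wrapped into (−180°, 180°]: 24.8021°.
Δφ = -34.5706 − 1.3278 = -35.8984°.
a = sin²(Δφ/2) + cos φ₁ · cos φ₂ · sin²(Δλ/2) = 0.132936.
c = 2·atan2(√a, √(1−a)) = 0.74642 rad → d = 6371·c ≈ 4755.42 km.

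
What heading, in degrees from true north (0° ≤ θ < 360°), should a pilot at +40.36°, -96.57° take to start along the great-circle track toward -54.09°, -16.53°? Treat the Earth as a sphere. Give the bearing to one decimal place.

139.8°

Δλ = -16.53 − -96.57 = 80.04°.
θ = atan2( sin Δλ · cos φ₂ , cos φ₁ · sin φ₂ − sin φ₁ · cos φ₂ · cos Δλ )
  = atan2(0.57767, -0.68286) = 139.770° → normalised to [0°, 360°): 139.770°.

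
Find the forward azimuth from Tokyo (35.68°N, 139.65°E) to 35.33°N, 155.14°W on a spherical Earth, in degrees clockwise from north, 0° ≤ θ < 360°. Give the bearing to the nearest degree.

Δλ = -155.14 − 139.65 = -294.79°; wrapped into (−180°, 180°]: 65.21°.
θ = atan2( sin Δλ · cos φ₂ , cos φ₁ · sin φ₂ − sin φ₁ · cos φ₂ · cos Δλ )
  = atan2(0.74066, 0.27022) = 69.956° → normalised to [0°, 360°): 69.956°.

70°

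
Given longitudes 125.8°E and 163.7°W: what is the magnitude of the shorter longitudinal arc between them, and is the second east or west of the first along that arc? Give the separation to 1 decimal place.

70.5° east

Raw difference: -163.7 − 125.8 = -289.5°.
Normalise into (−180°, 180°]: -289.5° + 360° = 70.5°.
Positive ⇒ the second point lies to the east; separation 70.5°.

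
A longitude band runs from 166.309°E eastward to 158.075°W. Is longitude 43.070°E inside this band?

Band width going east from +166.309° to -158.075°: ((-158.075 − 166.309) mod 360) = 35.616°.
Offset of +43.070° east of the west edge: ((43.070 − 166.309) mod 360) = 236.761°.
236.761° > 35.616° ⇒ outside.

No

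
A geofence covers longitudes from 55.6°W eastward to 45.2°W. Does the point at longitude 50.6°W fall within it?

Band width going east from -55.6° to -45.2°: ((-45.2 − -55.6) mod 360) = 10.4°.
Offset of -50.6° east of the west edge: ((-50.6 − -55.6) mod 360) = 5.0°.
5.0° ≤ 10.4° ⇒ inside.

Yes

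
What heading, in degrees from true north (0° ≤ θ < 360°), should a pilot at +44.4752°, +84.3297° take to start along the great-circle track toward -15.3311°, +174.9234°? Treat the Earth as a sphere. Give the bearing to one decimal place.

100.7°

Δλ = 174.9234 − 84.3297 = 90.5937°.
θ = atan2( sin Δλ · cos φ₂ , cos φ₁ · sin φ₂ − sin φ₁ · cos φ₂ · cos Δλ )
  = atan2(0.96436, -0.18166) = 100.668° → normalised to [0°, 360°): 100.668°.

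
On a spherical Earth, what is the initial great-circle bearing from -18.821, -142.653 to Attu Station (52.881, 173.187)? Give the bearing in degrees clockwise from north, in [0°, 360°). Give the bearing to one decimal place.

334.8°

Δλ = 173.187 − -142.653 = 315.840°; wrapped into (−180°, 180°]: -44.160°.
θ = atan2( sin Δλ · cos φ₂ , cos φ₁ · sin φ₂ − sin φ₁ · cos φ₂ · cos Δλ )
  = atan2(-0.42042, 0.89442) = -25.176° → normalised to [0°, 360°): 334.824°.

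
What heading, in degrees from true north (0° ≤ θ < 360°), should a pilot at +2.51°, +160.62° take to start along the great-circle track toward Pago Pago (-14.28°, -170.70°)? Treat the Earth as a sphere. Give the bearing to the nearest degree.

121°

Δλ = -170.70 − 160.62 = -331.32°; wrapped into (−180°, 180°]: 28.68°.
θ = atan2( sin Δλ · cos φ₂ , cos φ₁ · sin φ₂ − sin φ₁ · cos φ₂ · cos Δλ )
  = atan2(0.46509, -0.28366) = 121.379° → normalised to [0°, 360°): 121.379°.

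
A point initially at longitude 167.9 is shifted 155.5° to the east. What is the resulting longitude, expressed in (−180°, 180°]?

Start at +167.9°; shift +155.5° → +323.4°.
+323.4° lies outside (−180°, 180°]; subtract 360° → -36.6°.

-36.6°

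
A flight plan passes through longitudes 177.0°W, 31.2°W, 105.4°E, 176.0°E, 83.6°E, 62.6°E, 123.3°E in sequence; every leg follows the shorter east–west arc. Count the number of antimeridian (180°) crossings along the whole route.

Leg 1: -177.0° → -31.2°, shortest Δλ = 145.8° (east) — does not cross 180°.
Leg 2: -31.2° → +105.4°, shortest Δλ = 136.6° (east) — does not cross 180°.
Leg 3: +105.4° → +176.0°, shortest Δλ = 70.6° (east) — does not cross 180°.
Leg 4: +176.0° → +83.6°, shortest Δλ = -92.4° (west) — does not cross 180°.
Leg 5: +83.6° → +62.6°, shortest Δλ = -21.0° (west) — does not cross 180°.
Leg 6: +62.6° → +123.3°, shortest Δλ = 60.7° (east) — does not cross 180°.
Total crossings: 0.

0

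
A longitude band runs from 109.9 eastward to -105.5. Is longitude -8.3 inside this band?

No

Band width going east from +109.9° to -105.5°: ((-105.5 − 109.9) mod 360) = 144.6°.
Offset of -8.3° east of the west edge: ((-8.3 − 109.9) mod 360) = 241.8°.
241.8° > 144.6° ⇒ outside.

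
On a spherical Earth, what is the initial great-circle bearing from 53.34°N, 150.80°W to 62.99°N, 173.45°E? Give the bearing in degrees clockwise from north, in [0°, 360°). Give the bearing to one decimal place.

Δλ = 173.45 − -150.80 = 324.25°; wrapped into (−180°, 180°]: -35.75°.
θ = atan2( sin Δλ · cos φ₂ , cos φ₁ · sin φ₂ − sin φ₁ · cos φ₂ · cos Δλ )
  = atan2(-0.26533, 0.23628) = -48.316° → normalised to [0°, 360°): 311.684°.

311.7°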